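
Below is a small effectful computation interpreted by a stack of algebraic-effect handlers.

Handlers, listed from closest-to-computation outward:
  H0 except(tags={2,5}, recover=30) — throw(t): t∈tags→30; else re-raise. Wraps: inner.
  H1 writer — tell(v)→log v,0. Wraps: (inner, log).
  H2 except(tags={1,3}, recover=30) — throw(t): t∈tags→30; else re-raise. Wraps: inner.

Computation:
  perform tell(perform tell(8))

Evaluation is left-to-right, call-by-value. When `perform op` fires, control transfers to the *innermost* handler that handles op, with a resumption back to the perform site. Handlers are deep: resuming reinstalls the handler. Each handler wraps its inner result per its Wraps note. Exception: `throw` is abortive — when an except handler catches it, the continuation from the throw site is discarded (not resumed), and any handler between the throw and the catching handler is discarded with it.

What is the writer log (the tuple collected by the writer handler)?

Answer: (8, 0)

Working:
tell(8) @ H1 ⇒ log+=8
tell(0) @ H1 ⇒ log+=0
H0 returns 0
H1 returns (0, (8, 0))
H2 returns (0, (8, 0))
= (0, (8, 0))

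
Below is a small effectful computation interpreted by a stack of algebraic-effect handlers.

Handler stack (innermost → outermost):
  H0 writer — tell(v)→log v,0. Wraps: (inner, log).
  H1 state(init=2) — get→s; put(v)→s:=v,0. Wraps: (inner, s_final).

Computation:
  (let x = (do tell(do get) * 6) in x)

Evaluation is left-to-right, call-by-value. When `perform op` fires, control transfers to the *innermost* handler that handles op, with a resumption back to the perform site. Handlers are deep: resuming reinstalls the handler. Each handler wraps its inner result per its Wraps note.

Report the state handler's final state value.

Answer: 2

Evaluation trace:
get @ H1 ⇒ 2
tell(2) @ H0 ⇒ log+=2
H0 returns (0, (2))
H1 returns ((0, (2)), 2)
= ((0, (2)), 2)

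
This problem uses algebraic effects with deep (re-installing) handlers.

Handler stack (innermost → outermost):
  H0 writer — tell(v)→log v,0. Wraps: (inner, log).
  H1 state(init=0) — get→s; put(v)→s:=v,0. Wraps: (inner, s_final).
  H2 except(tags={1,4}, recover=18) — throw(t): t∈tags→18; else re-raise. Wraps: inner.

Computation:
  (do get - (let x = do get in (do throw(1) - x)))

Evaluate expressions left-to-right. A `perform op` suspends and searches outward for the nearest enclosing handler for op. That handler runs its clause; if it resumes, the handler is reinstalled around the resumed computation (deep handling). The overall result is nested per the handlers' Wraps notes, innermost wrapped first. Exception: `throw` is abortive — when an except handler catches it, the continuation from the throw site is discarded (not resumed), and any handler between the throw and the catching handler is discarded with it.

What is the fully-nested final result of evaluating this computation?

Answer: 18

Step-by-step:
get @ H1 ⇒ 0
get @ H1 ⇒ 0
throw(1) @ H2 caught ⇒ 18
= 18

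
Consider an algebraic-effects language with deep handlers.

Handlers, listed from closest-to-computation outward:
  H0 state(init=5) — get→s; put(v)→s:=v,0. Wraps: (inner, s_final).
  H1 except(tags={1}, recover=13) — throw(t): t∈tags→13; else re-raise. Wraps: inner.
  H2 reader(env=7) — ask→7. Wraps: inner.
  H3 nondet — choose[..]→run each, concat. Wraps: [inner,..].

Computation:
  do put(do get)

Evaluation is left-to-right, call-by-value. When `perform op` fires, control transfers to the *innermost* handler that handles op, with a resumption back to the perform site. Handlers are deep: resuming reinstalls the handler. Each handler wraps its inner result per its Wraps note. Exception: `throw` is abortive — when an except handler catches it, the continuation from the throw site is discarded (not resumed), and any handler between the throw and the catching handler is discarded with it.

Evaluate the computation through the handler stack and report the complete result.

Working:
get @ H0 ⇒ 5
put(5) @ H0 ⇒ s:=5
H0 returns (0, 5)
H1 returns (0, 5)
H2 returns (0, 5)
H3 returns [(0, 5)]
= [(0, 5)]

Answer: [(0, 5)]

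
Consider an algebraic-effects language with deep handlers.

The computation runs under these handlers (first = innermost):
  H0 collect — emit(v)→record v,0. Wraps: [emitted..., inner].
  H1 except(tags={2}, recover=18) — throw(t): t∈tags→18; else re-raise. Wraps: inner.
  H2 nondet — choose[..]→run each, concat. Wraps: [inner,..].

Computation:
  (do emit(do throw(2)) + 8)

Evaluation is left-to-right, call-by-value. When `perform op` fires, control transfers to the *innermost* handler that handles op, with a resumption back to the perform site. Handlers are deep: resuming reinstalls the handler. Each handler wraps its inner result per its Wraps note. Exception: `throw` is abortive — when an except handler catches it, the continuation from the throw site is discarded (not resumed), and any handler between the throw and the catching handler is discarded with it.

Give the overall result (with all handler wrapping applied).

Working:
throw(2) @ H1 caught ⇒ 18
H2 returns [18]
= [18]

Answer: [18]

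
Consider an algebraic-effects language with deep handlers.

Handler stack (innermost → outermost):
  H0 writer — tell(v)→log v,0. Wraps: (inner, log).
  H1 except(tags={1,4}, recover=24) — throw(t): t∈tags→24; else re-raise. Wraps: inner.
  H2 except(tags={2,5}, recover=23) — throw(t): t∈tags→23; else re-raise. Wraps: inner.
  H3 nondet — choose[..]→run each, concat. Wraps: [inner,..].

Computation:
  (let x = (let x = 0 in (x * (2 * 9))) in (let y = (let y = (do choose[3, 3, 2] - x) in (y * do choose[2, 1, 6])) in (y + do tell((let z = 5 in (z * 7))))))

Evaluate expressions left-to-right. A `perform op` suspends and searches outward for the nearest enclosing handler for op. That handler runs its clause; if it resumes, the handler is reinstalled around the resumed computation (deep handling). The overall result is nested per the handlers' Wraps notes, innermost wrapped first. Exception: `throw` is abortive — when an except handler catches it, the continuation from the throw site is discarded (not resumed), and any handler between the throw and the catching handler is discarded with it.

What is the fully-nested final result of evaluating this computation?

Evaluation trace:
choose[3, 3, 2] @ H3
  branch[0] choose=3:
    choose[2, 1, 6] @ H3
      branch[0] choose=2:
        tell(35) @ H0 ⇒ log+=35
        H0 returns (6, (35))
        H1 returns (6, (35))
        H2 returns (6, (35))
        H3 returns [(6, (35))]
      branch[1] choose=1:
        tell(35) @ H0 ⇒ log+=35
        H0 returns (3, (35))
        H1 returns (3, (35))
        H2 returns (3, (35))
        H3 returns [(3, (35))]
      branch[2] choose=6:
        tell(35) @ H0 ⇒ log+=35
        H0 returns (18, (35))
        H1 returns (18, (35))
        H2 returns (18, (35))
        H3 returns [(18, (35))]
  branch[1] choose=3:
    choose[2, 1, 6] @ H3
      branch[0] choose=2:
        tell(35) @ H0 ⇒ log+=35
        H0 returns (6, (35))
        H1 returns (6, (35))
        H2 returns (6, (35))
        H3 returns [(6, (35))]
      branch[1] choose=1:
        tell(35) @ H0 ⇒ log+=35
        H0 returns (3, (35))
        H1 returns (3, (35))
        H2 returns (3, (35))
        H3 returns [(3, (35))]
      branch[2] choose=6:
        tell(35) @ H0 ⇒ log+=35
        H0 returns (18, (35))
        H1 returns (18, (35))
        H2 returns (18, (35))
        H3 returns [(18, (35))]
  branch[2] choose=2:
    choose[2, 1, 6] @ H3
      branch[0] choose=2:
        tell(35) @ H0 ⇒ log+=35
        H0 returns (4, (35))
        H1 returns (4, (35))
        H2 returns (4, (35))
        H3 returns [(4, (35))]
      branch[1] choose=1:
        tell(35) @ H0 ⇒ log+=35
        H0 returns (2, (35))
        H1 returns (2, (35))
        H2 returns (2, (35))
        H3 returns [(2, (35))]
      branch[2] choose=6:
        tell(35) @ H0 ⇒ log+=35
        H0 returns (12, (35))
        H1 returns (12, (35))
        H2 returns (12, (35))
        H3 returns [(12, (35))]
= [(6, (35)), (3, (35)), (18, (35)), (6, (35)), (3, (35)), (18, (35)), (4, (35)), (2, (35)), (12, (35))]

Answer: [(6, (35)), (3, (35)), (18, (35)), (6, (35)), (3, (35)), (18, (35)), (4, (35)), (2, (35)), (12, (35))]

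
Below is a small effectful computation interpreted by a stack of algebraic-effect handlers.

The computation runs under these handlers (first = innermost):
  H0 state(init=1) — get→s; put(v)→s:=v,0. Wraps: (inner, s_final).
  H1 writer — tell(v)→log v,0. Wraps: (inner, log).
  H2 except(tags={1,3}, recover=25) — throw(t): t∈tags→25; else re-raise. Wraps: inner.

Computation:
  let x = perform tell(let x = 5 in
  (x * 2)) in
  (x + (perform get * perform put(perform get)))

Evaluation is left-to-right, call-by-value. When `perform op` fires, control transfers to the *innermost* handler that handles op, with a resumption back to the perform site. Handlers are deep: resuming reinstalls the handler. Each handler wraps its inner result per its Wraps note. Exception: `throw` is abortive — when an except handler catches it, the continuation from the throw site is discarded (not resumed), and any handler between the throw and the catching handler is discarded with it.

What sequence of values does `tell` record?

Step-by-step:
tell(10) @ H1 ⇒ log+=10
get @ H0 ⇒ 1
get @ H0 ⇒ 1
put(1) @ H0 ⇒ s:=1
H0 returns (0, 1)
H1 returns ((0, 1), (10))
H2 returns ((0, 1), (10))
= ((0, 1), (10))

Answer: (10)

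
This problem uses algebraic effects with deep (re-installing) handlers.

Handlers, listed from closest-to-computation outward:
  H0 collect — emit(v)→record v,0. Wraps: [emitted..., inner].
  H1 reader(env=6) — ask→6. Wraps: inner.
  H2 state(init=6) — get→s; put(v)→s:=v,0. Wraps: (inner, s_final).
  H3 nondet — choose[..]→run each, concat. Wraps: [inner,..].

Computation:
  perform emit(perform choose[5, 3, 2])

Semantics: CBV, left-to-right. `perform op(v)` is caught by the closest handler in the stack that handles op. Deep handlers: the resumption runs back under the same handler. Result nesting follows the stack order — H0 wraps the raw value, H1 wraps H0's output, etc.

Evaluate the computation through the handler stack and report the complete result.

Step-by-step:
choose[5, 3, 2] @ H3
  branch[0] choose=5:
    emit(5) @ H0 ⇒ out+=5
    H0 returns [5, 0]
    H1 returns [5, 0]
    H2 returns ([5, 0], 6)
    H3 returns [([5, 0], 6)]
  branch[1] choose=3:
    emit(3) @ H0 ⇒ out+=3
    H0 returns [3, 0]
    H1 returns [3, 0]
    H2 returns ([3, 0], 6)
    H3 returns [([3, 0], 6)]
  branch[2] choose=2:
    emit(2) @ H0 ⇒ out+=2
    H0 returns [2, 0]
    H1 returns [2, 0]
    H2 returns ([2, 0], 6)
    H3 returns [([2, 0], 6)]
= [([5, 0], 6), ([3, 0], 6), ([2, 0], 6)]

Answer: [([5, 0], 6), ([3, 0], 6), ([2, 0], 6)]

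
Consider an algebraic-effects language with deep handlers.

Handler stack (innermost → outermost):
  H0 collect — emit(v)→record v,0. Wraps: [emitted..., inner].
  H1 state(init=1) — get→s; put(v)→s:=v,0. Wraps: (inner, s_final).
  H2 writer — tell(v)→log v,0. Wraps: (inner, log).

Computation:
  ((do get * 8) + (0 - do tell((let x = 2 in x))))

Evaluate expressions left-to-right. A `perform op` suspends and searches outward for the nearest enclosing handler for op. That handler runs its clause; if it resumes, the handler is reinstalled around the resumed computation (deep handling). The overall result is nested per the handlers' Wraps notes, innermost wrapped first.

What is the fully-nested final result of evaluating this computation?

Answer: (([8], 1), (2))

Evaluation trace:
get @ H1 ⇒ 1
tell(2) @ H2 ⇒ log+=2
H0 returns [8]
H1 returns ([8], 1)
H2 returns (([8], 1), (2))
= (([8], 1), (2))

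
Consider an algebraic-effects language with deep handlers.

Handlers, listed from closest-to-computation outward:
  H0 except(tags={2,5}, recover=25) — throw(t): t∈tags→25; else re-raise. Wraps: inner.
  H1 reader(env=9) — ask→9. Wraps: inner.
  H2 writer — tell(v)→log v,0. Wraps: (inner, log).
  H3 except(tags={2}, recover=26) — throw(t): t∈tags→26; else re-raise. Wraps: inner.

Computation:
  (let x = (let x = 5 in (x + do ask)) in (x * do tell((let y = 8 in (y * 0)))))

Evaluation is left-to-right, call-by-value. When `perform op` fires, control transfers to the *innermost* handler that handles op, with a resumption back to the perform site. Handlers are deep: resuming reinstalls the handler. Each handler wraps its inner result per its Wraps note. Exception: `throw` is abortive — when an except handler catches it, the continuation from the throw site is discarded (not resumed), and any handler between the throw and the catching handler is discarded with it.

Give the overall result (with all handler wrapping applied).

Answer: (0, (0))

Evaluation trace:
ask @ H1 ⇒ 9
tell(0) @ H2 ⇒ log+=0
H0 returns 0
H1 returns 0
H2 returns (0, (0))
H3 returns (0, (0))
= (0, (0))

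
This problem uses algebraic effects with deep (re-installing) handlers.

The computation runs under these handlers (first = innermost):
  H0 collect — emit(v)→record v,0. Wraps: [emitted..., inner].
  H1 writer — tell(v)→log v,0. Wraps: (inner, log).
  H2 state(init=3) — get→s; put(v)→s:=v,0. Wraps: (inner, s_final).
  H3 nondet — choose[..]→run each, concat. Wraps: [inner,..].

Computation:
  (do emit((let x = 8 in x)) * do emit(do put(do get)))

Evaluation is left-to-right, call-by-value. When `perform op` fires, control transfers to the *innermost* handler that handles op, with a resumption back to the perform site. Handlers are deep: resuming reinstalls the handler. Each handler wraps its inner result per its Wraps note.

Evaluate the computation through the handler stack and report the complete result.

Working:
emit(8) @ H0 ⇒ out+=8
get @ H2 ⇒ 3
put(3) @ H2 ⇒ s:=3
emit(0) @ H0 ⇒ out+=0
H0 returns [8, 0, 0]
H1 returns ([8, 0, 0], ())
H2 returns (([8, 0, 0], ()), 3)
H3 returns [(([8, 0, 0], ()), 3)]
= [(([8, 0, 0], ()), 3)]

Answer: [(([8, 0, 0], ()), 3)]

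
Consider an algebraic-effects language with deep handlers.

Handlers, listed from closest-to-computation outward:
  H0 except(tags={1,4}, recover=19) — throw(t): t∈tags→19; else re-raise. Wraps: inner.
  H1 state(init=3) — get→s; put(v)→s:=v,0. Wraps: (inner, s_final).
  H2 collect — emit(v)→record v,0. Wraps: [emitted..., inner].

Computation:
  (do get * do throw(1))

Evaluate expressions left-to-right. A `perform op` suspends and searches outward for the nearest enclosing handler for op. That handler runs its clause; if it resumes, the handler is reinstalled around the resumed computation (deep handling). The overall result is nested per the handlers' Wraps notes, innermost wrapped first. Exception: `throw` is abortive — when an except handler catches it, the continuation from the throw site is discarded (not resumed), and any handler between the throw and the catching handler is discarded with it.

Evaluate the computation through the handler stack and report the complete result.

Answer: [(19, 3)]

Working:
get @ H1 ⇒ 3
throw(1) @ H0 caught ⇒ 19
H1 returns (19, 3)
H2 returns [(19, 3)]
= [(19, 3)]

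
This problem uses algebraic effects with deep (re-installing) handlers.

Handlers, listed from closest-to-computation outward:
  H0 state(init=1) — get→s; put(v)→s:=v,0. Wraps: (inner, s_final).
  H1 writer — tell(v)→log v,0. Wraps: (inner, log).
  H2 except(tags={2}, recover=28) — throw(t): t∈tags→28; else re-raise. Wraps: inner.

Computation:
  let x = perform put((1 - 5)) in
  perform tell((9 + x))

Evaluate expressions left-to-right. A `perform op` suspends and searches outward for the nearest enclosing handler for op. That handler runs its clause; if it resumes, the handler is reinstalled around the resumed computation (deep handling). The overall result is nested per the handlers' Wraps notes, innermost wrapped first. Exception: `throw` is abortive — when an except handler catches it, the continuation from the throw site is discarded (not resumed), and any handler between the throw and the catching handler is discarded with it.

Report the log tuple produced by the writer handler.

Answer: (9)

Evaluation trace:
put(-4) @ H0 ⇒ s:=-4
tell(9) @ H1 ⇒ log+=9
H0 returns (0, -4)
H1 returns ((0, -4), (9))
H2 returns ((0, -4), (9))
= ((0, -4), (9))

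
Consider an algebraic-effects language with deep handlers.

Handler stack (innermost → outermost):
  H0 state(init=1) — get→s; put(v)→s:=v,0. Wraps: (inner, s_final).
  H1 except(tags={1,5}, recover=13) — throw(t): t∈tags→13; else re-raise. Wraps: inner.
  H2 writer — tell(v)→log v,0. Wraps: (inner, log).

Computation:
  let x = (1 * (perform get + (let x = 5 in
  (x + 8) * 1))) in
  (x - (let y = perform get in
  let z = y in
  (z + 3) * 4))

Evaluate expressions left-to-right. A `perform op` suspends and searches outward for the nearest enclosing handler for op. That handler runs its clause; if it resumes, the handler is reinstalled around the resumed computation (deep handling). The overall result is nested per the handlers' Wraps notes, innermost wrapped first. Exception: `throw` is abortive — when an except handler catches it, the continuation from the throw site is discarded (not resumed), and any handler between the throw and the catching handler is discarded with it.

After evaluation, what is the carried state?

Step-by-step:
get @ H0 ⇒ 1
get @ H0 ⇒ 1
H0 returns (-2, 1)
H1 returns (-2, 1)
H2 returns ((-2, 1), ())
= ((-2, 1), ())

Answer: 1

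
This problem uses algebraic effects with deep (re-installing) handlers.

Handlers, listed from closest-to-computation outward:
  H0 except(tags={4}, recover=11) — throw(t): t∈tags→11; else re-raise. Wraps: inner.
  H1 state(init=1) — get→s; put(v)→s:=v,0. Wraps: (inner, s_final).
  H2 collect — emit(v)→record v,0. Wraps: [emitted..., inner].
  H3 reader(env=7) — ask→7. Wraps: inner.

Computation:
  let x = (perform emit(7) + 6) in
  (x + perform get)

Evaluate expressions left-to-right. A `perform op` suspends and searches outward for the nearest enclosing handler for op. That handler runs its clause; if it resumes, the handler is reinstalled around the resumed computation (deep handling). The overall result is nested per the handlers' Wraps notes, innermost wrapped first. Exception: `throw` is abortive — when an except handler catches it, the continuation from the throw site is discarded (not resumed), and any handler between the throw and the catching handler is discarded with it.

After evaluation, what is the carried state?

Step-by-step:
emit(7) @ H2 ⇒ out+=7
get @ H1 ⇒ 1
H0 returns 7
H1 returns (7, 1)
H2 returns [7, (7, 1)]
H3 returns [7, (7, 1)]
= [7, (7, 1)]

Answer: 1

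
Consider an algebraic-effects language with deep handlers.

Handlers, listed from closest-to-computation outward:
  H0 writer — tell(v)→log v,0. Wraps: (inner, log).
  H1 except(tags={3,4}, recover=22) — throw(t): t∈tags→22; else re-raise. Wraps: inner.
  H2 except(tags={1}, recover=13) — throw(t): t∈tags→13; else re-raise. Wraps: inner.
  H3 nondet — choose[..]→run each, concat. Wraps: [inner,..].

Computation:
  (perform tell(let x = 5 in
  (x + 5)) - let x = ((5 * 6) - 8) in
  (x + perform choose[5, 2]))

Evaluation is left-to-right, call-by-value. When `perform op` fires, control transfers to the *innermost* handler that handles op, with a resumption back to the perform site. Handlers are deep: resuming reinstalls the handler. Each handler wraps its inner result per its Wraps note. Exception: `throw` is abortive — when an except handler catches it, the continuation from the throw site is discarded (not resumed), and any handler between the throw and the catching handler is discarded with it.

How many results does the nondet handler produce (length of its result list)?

Answer: 2

Step-by-step:
tell(10) @ H0 ⇒ log+=10
choose[5, 2] @ H3
  branch[0] choose=5:
    H0 returns (-27, (10))
    H1 returns (-27, (10))
    H2 returns (-27, (10))
    H3 returns [(-27, (10))]
  branch[1] choose=2:
    H0 returns (-24, (10))
    H1 returns (-24, (10))
    H2 returns (-24, (10))
    H3 returns [(-24, (10))]
= [(-27, (10)), (-24, (10))]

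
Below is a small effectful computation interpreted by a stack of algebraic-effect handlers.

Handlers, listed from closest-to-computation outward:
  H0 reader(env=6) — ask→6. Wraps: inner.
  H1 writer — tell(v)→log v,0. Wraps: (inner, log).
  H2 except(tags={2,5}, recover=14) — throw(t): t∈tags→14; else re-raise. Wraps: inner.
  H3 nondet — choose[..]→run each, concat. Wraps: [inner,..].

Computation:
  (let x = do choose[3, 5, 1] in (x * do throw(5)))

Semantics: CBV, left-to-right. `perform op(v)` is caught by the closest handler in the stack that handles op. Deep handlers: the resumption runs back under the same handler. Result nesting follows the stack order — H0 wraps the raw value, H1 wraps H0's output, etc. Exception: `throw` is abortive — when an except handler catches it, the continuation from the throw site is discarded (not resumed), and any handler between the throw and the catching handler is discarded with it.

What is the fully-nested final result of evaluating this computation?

Answer: [14, 14, 14]

Working:
choose[3, 5, 1] @ H3
  branch[0] choose=3:
    throw(5) @ H2 caught ⇒ 14
    H3 returns [14]
  branch[1] choose=5:
    throw(5) @ H2 caught ⇒ 14
    H3 returns [14]
  branch[2] choose=1:
    throw(5) @ H2 caught ⇒ 14
    H3 returns [14]
= [14, 14, 14]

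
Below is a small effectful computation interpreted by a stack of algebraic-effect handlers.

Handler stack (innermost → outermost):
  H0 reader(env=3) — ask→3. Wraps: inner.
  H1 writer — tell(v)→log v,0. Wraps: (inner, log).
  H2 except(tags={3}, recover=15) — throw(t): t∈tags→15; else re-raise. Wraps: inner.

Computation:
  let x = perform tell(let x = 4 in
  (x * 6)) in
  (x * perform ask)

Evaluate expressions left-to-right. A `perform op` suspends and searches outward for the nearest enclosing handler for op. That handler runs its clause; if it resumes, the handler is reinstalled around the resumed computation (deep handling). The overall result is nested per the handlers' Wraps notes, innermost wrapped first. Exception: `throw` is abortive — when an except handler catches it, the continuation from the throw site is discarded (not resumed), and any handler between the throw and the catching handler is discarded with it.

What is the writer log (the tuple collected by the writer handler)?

Evaluation trace:
tell(24) @ H1 ⇒ log+=24
ask @ H0 ⇒ 3
H0 returns 0
H1 returns (0, (24))
H2 returns (0, (24))
= (0, (24))

Answer: (24)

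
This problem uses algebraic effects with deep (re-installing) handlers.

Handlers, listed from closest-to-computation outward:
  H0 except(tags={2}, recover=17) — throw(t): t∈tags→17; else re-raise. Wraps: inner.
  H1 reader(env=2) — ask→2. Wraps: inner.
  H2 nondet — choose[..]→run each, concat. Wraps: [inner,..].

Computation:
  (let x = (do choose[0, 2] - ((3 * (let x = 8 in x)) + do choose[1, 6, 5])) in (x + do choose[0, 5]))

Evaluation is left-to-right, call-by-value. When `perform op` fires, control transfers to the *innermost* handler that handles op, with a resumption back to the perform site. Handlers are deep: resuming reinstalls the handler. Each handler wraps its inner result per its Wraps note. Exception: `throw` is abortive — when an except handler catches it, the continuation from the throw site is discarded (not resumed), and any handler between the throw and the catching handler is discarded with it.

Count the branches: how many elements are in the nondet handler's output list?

Evaluation trace:
choose[0, 2] @ H2
  branch[0] choose=0:
    choose[1, 6, 5] @ H2
      branch[0] choose=1:
        choose[0, 5] @ H2
          branch[0] choose=0:
            H0 returns -25
            H1 returns -25
            H2 returns [-25]
          branch[1] choose=5:
            H0 returns -20
            H1 returns -20
            H2 returns [-20]
      branch[1] choose=6:
        choose[0, 5] @ H2
          branch[0] choose=0:
            H0 returns -30
            H1 returns -30
            H2 returns [-30]
          branch[1] choose=5:
            H0 returns -25
            H1 returns -25
            H2 returns [-25]
      branch[2] choose=5:
        choose[0, 5] @ H2
          branch[0] choose=0:
            H0 returns -29
            H1 returns -29
            H2 returns [-29]
          branch[1] choose=5:
            H0 returns -24
            H1 returns -24
            H2 returns [-24]
  branch[1] choose=2:
    choose[1, 6, 5] @ H2
      branch[0] choose=1:
        choose[0, 5] @ H2
          branch[0] choose=0:
            H0 returns -23
            H1 returns -23
            H2 returns [-23]
          branch[1] choose=5:
            H0 returns -18
            H1 returns -18
            H2 returns [-18]
      branch[1] choose=6:
        choose[0, 5] @ H2
          branch[0] choose=0:
            H0 returns -28
            H1 returns -28
            H2 returns [-28]
          branch[1] choose=5:
            H0 returns -23
            H1 returns -23
            H2 returns [-23]
      branch[2] choose=5:
        choose[0, 5] @ H2
          branch[0] choose=0:
            H0 returns -27
            H1 returns -27
            H2 returns [-27]
          branch[1] choose=5:
            H0 returns -22
            H1 returns -22
            H2 returns [-22]
= [-25, -20, -30, -25, -29, -24, -23, -18, -28, -23, -27, -22]

Answer: 12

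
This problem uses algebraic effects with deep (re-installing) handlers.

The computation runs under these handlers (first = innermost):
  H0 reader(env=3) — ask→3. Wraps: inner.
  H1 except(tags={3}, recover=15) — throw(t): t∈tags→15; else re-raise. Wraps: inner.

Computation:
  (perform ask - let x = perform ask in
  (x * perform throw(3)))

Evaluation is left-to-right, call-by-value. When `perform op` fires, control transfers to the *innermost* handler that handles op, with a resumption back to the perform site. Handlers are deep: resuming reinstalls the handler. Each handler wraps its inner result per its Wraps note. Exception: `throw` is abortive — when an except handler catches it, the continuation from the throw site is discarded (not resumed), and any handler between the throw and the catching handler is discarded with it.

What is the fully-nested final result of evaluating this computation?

Working:
ask @ H0 ⇒ 3
ask @ H0 ⇒ 3
throw(3) @ H1 caught ⇒ 15
= 15

Answer: 15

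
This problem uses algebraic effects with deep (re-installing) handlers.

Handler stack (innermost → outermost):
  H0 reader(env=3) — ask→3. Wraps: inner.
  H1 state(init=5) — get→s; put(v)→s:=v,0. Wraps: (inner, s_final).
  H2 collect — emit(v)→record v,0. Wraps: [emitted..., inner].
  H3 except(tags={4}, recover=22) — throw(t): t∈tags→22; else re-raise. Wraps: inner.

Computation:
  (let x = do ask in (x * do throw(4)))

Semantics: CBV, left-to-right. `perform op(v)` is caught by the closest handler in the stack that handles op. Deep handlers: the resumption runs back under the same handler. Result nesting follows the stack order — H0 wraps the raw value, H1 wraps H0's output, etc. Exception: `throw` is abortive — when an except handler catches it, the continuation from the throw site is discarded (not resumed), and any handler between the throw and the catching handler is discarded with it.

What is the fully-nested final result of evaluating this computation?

Answer: 22

Evaluation trace:
ask @ H0 ⇒ 3
throw(4) @ H3 caught ⇒ 22
= 22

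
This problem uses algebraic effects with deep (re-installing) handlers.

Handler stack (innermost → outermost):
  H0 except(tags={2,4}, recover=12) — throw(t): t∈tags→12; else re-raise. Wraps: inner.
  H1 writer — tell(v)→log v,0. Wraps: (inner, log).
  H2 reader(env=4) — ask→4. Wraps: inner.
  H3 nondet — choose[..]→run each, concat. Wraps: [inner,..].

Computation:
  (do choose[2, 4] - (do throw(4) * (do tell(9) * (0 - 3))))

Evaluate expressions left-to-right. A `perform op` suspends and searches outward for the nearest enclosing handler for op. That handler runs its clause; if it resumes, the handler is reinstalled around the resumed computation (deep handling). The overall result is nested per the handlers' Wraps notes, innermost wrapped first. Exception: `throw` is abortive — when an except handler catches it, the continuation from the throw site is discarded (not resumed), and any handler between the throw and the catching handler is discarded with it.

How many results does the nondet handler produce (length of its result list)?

Working:
choose[2, 4] @ H3
  branch[0] choose=2:
    throw(4) @ H0 caught ⇒ 12
    H1 returns (12, ())
    H2 returns (12, ())
    H3 returns [(12, ())]
  branch[1] choose=4:
    throw(4) @ H0 caught ⇒ 12
    H1 returns (12, ())
    H2 returns (12, ())
    H3 returns [(12, ())]
= [(12, ()), (12, ())]

Answer: 2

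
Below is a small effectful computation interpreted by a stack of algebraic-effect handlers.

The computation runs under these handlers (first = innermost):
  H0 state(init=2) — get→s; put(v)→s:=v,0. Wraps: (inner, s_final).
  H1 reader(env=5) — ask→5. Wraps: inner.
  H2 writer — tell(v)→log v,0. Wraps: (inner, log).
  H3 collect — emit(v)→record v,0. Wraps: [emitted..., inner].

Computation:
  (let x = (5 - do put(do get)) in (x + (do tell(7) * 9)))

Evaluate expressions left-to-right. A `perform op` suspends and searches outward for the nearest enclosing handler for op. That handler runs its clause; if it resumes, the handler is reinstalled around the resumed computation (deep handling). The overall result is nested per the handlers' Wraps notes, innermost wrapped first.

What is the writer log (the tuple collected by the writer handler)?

Working:
get @ H0 ⇒ 2
put(2) @ H0 ⇒ s:=2
tell(7) @ H2 ⇒ log+=7
H0 returns (5, 2)
H1 returns (5, 2)
H2 returns ((5, 2), (7))
H3 returns [((5, 2), (7))]
= [((5, 2), (7))]

Answer: (7)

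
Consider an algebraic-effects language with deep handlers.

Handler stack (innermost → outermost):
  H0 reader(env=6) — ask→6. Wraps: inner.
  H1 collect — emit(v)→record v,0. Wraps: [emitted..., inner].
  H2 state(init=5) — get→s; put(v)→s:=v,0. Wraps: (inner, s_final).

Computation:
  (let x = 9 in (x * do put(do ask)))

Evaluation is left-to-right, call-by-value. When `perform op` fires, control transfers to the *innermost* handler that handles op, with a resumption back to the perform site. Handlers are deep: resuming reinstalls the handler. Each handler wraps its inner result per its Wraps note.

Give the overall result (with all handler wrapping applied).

Answer: ([0], 6)

Evaluation trace:
ask @ H0 ⇒ 6
put(6) @ H2 ⇒ s:=6
H0 returns 0
H1 returns [0]
H2 returns ([0], 6)
= ([0], 6)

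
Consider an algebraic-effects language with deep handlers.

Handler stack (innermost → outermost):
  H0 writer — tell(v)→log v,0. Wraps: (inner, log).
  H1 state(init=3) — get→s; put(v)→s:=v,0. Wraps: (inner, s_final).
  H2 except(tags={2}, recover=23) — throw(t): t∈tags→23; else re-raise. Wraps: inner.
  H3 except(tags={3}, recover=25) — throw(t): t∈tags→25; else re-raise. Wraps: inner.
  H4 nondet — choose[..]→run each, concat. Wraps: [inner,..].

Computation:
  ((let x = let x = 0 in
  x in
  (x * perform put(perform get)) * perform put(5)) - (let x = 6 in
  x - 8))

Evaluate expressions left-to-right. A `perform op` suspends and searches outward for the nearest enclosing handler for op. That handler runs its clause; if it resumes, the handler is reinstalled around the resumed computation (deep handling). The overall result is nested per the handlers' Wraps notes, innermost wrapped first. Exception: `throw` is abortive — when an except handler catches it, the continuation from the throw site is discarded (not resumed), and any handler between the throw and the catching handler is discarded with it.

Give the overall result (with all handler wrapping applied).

Answer: [((2, ()), 5)]

Evaluation trace:
get @ H1 ⇒ 3
put(3) @ H1 ⇒ s:=3
put(5) @ H1 ⇒ s:=5
H0 returns (2, ())
H1 returns ((2, ()), 5)
H2 returns ((2, ()), 5)
H3 returns ((2, ()), 5)
H4 returns [((2, ()), 5)]
= [((2, ()), 5)]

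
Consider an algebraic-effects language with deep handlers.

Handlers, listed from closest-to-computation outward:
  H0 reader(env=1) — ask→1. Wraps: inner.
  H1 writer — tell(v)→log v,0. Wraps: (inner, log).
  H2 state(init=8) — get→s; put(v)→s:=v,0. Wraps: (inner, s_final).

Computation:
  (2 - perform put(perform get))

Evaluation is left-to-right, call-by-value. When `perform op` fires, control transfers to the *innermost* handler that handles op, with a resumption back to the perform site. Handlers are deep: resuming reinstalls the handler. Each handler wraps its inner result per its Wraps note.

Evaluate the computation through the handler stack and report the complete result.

Answer: ((2, ()), 8)

Evaluation trace:
get @ H2 ⇒ 8
put(8) @ H2 ⇒ s:=8
H0 returns 2
H1 returns (2, ())
H2 returns ((2, ()), 8)
= ((2, ()), 8)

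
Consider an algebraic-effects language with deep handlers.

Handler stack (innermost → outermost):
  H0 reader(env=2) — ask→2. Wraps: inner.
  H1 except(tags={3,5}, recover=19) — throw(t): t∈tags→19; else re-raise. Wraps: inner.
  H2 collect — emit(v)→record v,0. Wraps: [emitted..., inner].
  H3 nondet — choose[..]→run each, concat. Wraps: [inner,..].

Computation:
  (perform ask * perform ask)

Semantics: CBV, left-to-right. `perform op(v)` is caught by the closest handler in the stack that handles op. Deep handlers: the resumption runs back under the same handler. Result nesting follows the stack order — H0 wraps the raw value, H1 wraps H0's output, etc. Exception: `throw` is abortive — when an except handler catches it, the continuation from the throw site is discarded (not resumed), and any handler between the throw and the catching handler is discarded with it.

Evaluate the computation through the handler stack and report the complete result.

Step-by-step:
ask @ H0 ⇒ 2
ask @ H0 ⇒ 2
H0 returns 4
H1 returns 4
H2 returns [4]
H3 returns [[4]]
= [[4]]

Answer: [[4]]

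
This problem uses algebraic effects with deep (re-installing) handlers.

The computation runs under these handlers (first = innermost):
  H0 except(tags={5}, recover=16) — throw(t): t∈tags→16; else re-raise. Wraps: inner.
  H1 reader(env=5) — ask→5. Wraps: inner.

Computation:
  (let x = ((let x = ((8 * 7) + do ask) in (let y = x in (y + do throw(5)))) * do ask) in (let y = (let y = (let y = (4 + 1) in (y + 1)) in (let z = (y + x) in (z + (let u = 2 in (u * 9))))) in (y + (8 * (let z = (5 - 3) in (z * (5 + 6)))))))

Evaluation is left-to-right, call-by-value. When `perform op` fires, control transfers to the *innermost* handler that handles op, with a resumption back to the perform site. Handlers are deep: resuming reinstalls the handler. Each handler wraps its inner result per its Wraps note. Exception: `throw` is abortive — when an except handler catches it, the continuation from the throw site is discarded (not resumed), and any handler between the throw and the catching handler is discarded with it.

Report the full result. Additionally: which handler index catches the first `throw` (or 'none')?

Working:
ask @ H1 ⇒ 5
throw(5) @ H0 caught ⇒ 16
H1 returns 16
= 16

Answer: 16 ; first throw caught by: H0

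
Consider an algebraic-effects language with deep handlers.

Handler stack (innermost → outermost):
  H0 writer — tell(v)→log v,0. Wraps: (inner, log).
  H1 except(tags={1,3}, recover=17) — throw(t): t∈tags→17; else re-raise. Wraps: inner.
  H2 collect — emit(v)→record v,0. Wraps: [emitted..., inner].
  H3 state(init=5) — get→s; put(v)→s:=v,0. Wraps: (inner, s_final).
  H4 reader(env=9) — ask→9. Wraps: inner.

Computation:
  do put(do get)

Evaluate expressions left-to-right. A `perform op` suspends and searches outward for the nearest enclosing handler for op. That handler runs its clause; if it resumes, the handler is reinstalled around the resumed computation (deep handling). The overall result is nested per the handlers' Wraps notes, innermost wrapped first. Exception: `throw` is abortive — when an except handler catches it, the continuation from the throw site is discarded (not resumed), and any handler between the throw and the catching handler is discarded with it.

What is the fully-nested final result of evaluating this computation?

Working:
get @ H3 ⇒ 5
put(5) @ H3 ⇒ s:=5
H0 returns (0, ())
H1 returns (0, ())
H2 returns [(0, ())]
H3 returns ([(0, ())], 5)
H4 returns ([(0, ())], 5)
= ([(0, ())], 5)

Answer: ([(0, ())], 5)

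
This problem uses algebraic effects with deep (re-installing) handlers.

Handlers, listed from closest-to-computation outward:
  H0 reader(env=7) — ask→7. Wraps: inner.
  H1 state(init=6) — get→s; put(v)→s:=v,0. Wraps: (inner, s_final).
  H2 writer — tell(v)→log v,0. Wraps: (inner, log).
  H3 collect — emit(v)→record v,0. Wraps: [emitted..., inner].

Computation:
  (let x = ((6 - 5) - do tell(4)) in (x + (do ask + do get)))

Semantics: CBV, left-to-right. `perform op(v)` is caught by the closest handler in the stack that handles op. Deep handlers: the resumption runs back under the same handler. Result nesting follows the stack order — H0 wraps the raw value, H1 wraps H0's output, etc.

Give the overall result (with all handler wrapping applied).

Answer: [((14, 6), (4))]

Evaluation trace:
tell(4) @ H2 ⇒ log+=4
ask @ H0 ⇒ 7
get @ H1 ⇒ 6
H0 returns 14
H1 returns (14, 6)
H2 returns ((14, 6), (4))
H3 returns [((14, 6), (4))]
= [((14, 6), (4))]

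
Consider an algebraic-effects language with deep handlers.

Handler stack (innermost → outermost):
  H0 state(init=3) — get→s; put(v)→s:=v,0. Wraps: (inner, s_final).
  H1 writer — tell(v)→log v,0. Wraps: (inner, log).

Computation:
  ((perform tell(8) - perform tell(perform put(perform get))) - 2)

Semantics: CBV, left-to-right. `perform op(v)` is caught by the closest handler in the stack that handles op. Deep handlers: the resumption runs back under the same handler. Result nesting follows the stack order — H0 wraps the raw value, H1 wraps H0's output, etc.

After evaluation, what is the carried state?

Answer: 3

Working:
tell(8) @ H1 ⇒ log+=8
get @ H0 ⇒ 3
put(3) @ H0 ⇒ s:=3
tell(0) @ H1 ⇒ log+=0
H0 returns (-2, 3)
H1 returns ((-2, 3), (8, 0))
= ((-2, 3), (8, 0))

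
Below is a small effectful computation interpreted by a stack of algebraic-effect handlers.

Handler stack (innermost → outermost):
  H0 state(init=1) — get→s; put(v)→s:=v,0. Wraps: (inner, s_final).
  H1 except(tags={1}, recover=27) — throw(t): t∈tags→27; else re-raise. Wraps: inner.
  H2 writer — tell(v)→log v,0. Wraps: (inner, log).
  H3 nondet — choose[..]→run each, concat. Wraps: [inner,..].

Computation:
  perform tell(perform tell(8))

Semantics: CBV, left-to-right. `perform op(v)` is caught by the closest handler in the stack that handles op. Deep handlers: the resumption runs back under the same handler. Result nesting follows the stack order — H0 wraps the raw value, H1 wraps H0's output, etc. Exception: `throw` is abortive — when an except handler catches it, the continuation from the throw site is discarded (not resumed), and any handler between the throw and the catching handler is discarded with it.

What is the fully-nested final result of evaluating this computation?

Evaluation trace:
tell(8) @ H2 ⇒ log+=8
tell(0) @ H2 ⇒ log+=0
H0 returns (0, 1)
H1 returns (0, 1)
H2 returns ((0, 1), (8, 0))
H3 returns [((0, 1), (8, 0))]
= [((0, 1), (8, 0))]

Answer: [((0, 1), (8, 0))]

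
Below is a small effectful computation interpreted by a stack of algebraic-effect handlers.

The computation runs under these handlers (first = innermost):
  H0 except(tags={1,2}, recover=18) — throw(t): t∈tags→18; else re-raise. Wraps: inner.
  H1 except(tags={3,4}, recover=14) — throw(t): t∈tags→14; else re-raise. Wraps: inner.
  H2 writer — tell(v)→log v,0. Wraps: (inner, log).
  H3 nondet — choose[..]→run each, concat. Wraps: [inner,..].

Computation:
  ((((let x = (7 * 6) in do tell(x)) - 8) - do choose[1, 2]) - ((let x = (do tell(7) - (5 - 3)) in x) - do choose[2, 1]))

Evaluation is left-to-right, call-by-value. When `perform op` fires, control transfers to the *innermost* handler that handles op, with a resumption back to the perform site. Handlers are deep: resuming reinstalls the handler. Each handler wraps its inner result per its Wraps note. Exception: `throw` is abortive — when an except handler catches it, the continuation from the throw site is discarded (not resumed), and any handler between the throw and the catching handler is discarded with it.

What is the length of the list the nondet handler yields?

Answer: 4

Evaluation trace:
tell(42) @ H2 ⇒ log+=42
choose[1, 2] @ H3
  branch[0] choose=1:
    tell(7) @ H2 ⇒ log+=7
    choose[2, 1] @ H3
      branch[0] choose=2:
        H0 returns -5
        H1 returns -5
        H2 returns (-5, (42, 7))
        H3 returns [(-5, (42, 7))]
      branch[1] choose=1:
        H0 returns -6
        H1 returns -6
        H2 returns (-6, (42, 7))
        H3 returns [(-6, (42, 7))]
  branch[1] choose=2:
    tell(7) @ H2 ⇒ log+=7
    choose[2, 1] @ H3
      branch[0] choose=2:
        H0 returns -6
        H1 returns -6
        H2 returns (-6, (42, 7))
        H3 returns [(-6, (42, 7))]
      branch[1] choose=1:
        H0 returns -7
        H1 returns -7
        H2 returns (-7, (42, 7))
        H3 returns [(-7, (42, 7))]
= [(-5, (42, 7)), (-6, (42, 7)), (-6, (42, 7)), (-7, (42, 7))]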